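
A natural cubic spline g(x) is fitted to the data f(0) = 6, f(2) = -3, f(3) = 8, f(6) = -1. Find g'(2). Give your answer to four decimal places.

7.2447

Write σ_i for g''(x_i). With h_i = 2, 1, 3 and divided differences Δ_i = -9/2, 11, -3, the continuity of g' gives the tridiagonal system
  2·σ_0 + 6·σ_1 + 1·σ_2 = 6(Δ_1 - Δ_0) = 93
  1·σ_1 + 8·σ_2 + 3·σ_3 = 6(Δ_2 - Δ_1) = -84
Natural end conditions: σ_0 = σ_3 = 0.
Solving: σ_0 = 0, σ_1 = 828/47, σ_2 = -597/47, σ_3 = 0.
On [2, 3], g'(x) = b_1 + 2c_1·(x - 2) + 3d_1·(x - 2)² with b_1 = Δ_1 - h_1(2σ_1 + σ_2)/6 = 681/94, c_1 = σ_1/2 = 414/47, d_1 = (σ_2 - σ_1)/(6h_1) = -475/94. So g'(2) = 681/94.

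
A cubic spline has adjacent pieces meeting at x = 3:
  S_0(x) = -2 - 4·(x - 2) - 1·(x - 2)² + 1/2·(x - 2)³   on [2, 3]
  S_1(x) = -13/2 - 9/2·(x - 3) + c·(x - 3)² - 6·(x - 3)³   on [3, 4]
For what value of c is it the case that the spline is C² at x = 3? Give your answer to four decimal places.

0.5000

S_0''(x) = -2 + 3·(x - 2), so S_0''(3) = 1. On the right, S_1''(3) = 2c, so c = 1/2.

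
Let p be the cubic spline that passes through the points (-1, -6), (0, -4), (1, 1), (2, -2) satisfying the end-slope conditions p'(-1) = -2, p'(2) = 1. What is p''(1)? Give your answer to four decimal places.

-19.2000

Put σ_i = p'' at the i-th knot. Here h = (1, 1, 1) and Δ = (2, 5, -3), so the interior equations h_(i-1)·σ_(i-1) + 2(h_(i-1)+h_i)·σ_i + h_i·σ_(i+1) = 6(Δ_i − Δ_(i-1)) read
  1·σ_0 + 4·σ_1 + 1·σ_2 = 6(Δ_1 - Δ_0) = 18
  1·σ_1 + 4·σ_2 + 1·σ_3 = 6(Δ_2 - Δ_1) = -48
Clamped end conditions give two more equations: 2h_0·σ_0 + h_0·σ_1 = 6(Δ_0 - p'(-1)) = 24 and h_2·σ_2 + 2h_2·σ_3 = 6(p'(2) - Δ_2) = 24.
Solving: σ_0 = 42/5, σ_1 = 36/5, σ_2 = -96/5, σ_3 = 108/5.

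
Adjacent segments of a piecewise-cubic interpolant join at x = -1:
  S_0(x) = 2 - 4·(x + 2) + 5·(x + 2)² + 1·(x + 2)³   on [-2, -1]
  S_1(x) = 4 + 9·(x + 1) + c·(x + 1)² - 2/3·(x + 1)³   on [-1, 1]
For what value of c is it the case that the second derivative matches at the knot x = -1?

S_0''(x) = 10 + 6·(x + 2), so S_0''(-1) = 16. On the right, S_1''(-1) = 2c, so c = 8.

8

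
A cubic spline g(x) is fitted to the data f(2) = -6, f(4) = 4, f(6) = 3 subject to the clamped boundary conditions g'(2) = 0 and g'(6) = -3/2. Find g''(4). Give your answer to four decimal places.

Write M_i for g''(x_i). With h_i = 2, 2 and divided differences Δ_i = 5, -1/2, the continuity of g' gives the tridiagonal system
  2·M_0 + 8·M_1 + 2·M_2 = 6(Δ_1 - Δ_0) = -33
Clamped end conditions give two more equations: 2h_0·M_0 + h_0·M_1 = 6(Δ_0 - g'(2)) = 30 and h_1·M_1 + 2h_1·M_2 = 6(g'(6) - Δ_1) = -6.
Forward elimination and back-substitution give M_0 = 45/4, M_1 = -15/2, M_2 = 9/4.

-7.5000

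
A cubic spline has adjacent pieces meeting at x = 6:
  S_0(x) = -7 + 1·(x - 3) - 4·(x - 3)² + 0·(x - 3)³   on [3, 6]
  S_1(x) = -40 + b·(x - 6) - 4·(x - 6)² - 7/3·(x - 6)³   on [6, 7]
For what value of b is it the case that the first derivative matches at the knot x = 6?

-23

S_0'(x) = 1 - 8·(x - 3) + 0·(x - 3)², so S_0'(6) = -23. On the right, S_1'(6) = b, so b = -23.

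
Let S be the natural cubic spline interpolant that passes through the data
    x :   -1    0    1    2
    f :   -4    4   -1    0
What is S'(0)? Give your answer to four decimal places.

0.2667

Put σ_i = S'' at the i-th knot. Here h = (1, 1, 1) and Δ = (8, -5, 1), so the interior equations h_(i-1)·σ_(i-1) + 2(h_(i-1)+h_i)·σ_i + h_i·σ_(i+1) = 6(Δ_i − Δ_(i-1)) read
  1·σ_0 + 4·σ_1 + 1·σ_2 = 6(Δ_1 - Δ_0) = -78
  1·σ_1 + 4·σ_2 + 1·σ_3 = 6(Δ_2 - Δ_1) = 36
Natural end conditions: σ_0 = σ_3 = 0.
Solving: σ_0 = 0, σ_1 = -116/5, σ_2 = 74/5, σ_3 = 0.
On [0, 1], S'(x) = b_1 + 2c_1·x + 3d_1·x² with b_1 = Δ_1 - h_1(2σ_1 + σ_2)/6 = 4/15, c_1 = σ_1/2 = -58/5, d_1 = (σ_2 - σ_1)/(6h_1) = 19/3. So S'(0) = 4/15.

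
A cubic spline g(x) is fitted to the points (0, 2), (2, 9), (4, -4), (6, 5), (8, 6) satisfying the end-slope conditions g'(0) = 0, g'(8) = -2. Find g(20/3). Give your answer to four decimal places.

Write M_i for g''(x_i). With h_i = 2, 2, 2, 2 and divided differences Δ_i = 7/2, -13/2, 9/2, 1/2, the continuity of g' gives the tridiagonal system
  2·M_0 + 8·M_1 + 2·M_2 = 6(Δ_1 - Δ_0) = -60
  2·M_1 + 8·M_2 + 2·M_3 = 6(Δ_2 - Δ_1) = 66
  2·M_2 + 8·M_3 + 2·M_4 = 6(Δ_3 - Δ_2) = -24
Clamped end conditions give two more equations: 2h_0·M_0 + h_0·M_1 = 6(Δ_0 - g'(0)) = 21 and h_3·M_3 + 2h_3·M_4 = 6(g'(8) - Δ_3) = -15.
Solving: M_0 = 341/28, M_1 = -97/7, M_2 = 53/4, M_3 = -43/7, M_4 = -19/28.
On [6, 8], g(x) = 5 + 135/28·(x - 6) - 43/14·(x - 6)² + 51/112·(x - 6)³.
With (x - 6) = 2/3: g(20/3) = 440/63.

6.9841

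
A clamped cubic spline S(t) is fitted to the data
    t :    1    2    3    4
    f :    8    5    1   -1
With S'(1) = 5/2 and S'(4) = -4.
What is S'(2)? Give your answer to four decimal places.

-5.3333

Put M_i = S'' at the i-th knot. Here h = (1, 1, 1) and Δ = (-3, -4, -2), so the interior equations h_(i-1)·M_(i-1) + 2(h_(i-1)+h_i)·M_i + h_i·M_(i+1) = 6(Δ_i − Δ_(i-1)) read
  1·M_0 + 4·M_1 + 1·M_2 = 6(Δ_1 - Δ_0) = -6
  1·M_1 + 4·M_2 + 1·M_3 = 6(Δ_2 - Δ_1) = 12
Clamped end conditions give two more equations: 2h_0·M_0 + h_0·M_1 = 6(Δ_0 - S'(1)) = -33 and h_2·M_2 + 2h_2·M_3 = 6(S'(4) - Δ_2) = -12.
Solving the tridiagonal system: M_0 = -52/3, M_1 = 5/3, M_2 = 14/3, M_3 = -25/3.
On [2, 3], S'(t) = b_1 + 2c_1·(t - 2) + 3d_1·(t - 2)² with b_1 = Δ_1 - h_1(2M_1 + M_2)/6 = -16/3, c_1 = M_1/2 = 5/6, d_1 = (M_2 - M_1)/(6h_1) = 1/2. So S'(2) = -16/3.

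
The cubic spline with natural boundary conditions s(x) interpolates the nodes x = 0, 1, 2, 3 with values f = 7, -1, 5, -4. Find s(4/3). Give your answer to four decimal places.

Let σ_i = s''(x_i). Step sizes h_i = 1, 1, 1; slopes of the chords Δ_i = (y_(i+1) - y_i)/h_i = -8, 6, -9.
  1·σ_0 + 4·σ_1 + 1·σ_2 = 6(Δ_1 - Δ_0) = 84
  1·σ_1 + 4·σ_2 + 1·σ_3 = 6(Δ_2 - Δ_1) = -90
Natural end conditions: σ_0 = σ_3 = 0.
Forward elimination and back-substitution give σ_0 = 0, σ_1 = 142/5, σ_2 = -148/5, σ_3 = 0.
On [1, 2], s(x) = -1 + 22/15·(x - 1) + 71/5·(x - 1)² - 29/3·(x - 1)³.
With (x - 1) = 1/3: s(4/3) = 287/405.

0.7086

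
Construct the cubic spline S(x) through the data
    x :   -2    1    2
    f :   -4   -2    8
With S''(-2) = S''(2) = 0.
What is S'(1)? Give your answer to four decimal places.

7.6667

With M_i denoting the second derivative at x_i, h_i = 3, 1, and Δ_i = (y_(i+1) − y_i)/h_i = 2/3, 10:
  3·M_0 + 8·M_1 + 1·M_2 = 6(Δ_1 - Δ_0) = 56
Natural end conditions: M_0 = M_2 = 0.
Solving the tridiagonal system: M_0 = 0, M_1 = 7, M_2 = 0.
On [1, 2], S'(x) = b_1 + 2c_1·(x - 1) + 3d_1·(x - 1)² with b_1 = Δ_1 - h_1(2M_1 + M_2)/6 = 23/3, c_1 = M_1/2 = 7/2, d_1 = (M_2 - M_1)/(6h_1) = -7/6. So S'(1) = 23/3.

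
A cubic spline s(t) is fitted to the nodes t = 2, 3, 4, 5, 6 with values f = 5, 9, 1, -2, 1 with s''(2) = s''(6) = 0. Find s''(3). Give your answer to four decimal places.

Put σ_i = s'' at the i-th knot. Here h = (1, 1, 1, 1) and Δ = (4, -8, -3, 3), so the interior equations h_(i-1)·σ_(i-1) + 2(h_(i-1)+h_i)·σ_i + h_i·σ_(i+1) = 6(Δ_i − Δ_(i-1)) read
  1·σ_0 + 4·σ_1 + 1·σ_2 = 6(Δ_1 - Δ_0) = -72
  1·σ_1 + 4·σ_2 + 1·σ_3 = 6(Δ_2 - Δ_1) = 30
  1·σ_2 + 4·σ_3 + 1·σ_4 = 6(Δ_3 - Δ_2) = 36
Natural end conditions: σ_0 = σ_4 = 0.
Solving the tridiagonal system: σ_0 = 0, σ_1 = -291/14, σ_2 = 78/7, σ_3 = 87/14, σ_4 = 0.

-20.7857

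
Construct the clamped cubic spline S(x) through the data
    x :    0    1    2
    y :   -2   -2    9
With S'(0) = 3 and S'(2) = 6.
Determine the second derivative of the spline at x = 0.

Write σ_i for S''(x_i). With h_i = 1, 1 and divided differences Δ_i = 0, 11, the continuity of S' gives the tridiagonal system
  1·σ_0 + 4·σ_1 + 1·σ_2 = 6(Δ_1 - Δ_0) = 66
Clamped end conditions give two more equations: 2h_0·σ_0 + h_0·σ_1 = 6(Δ_0 - S'(0)) = -18 and h_1·σ_1 + 2h_1·σ_2 = 6(S'(2) - Δ_1) = -30.
Forward elimination and back-substitution give σ_0 = -24, σ_1 = 30, σ_2 = -30.

-24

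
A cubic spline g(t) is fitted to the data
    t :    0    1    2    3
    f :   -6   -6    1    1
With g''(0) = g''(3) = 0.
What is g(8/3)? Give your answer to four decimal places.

Put M_i = g'' at the i-th knot. Here h = (1, 1, 1) and Δ = (0, 7, 0), so the interior equations h_(i-1)·M_(i-1) + 2(h_(i-1)+h_i)·M_i + h_i·M_(i+1) = 6(Δ_i − Δ_(i-1)) read
  1·M_0 + 4·M_1 + 1·M_2 = 6(Δ_1 - Δ_0) = 42
  1·M_1 + 4·M_2 + 1·M_3 = 6(Δ_2 - Δ_1) = -42
Natural end conditions: M_0 = M_3 = 0.
Solving the tridiagonal system: M_0 = 0, M_1 = 14, M_2 = -14, M_3 = 0.
On [2, 3], g(t) = 1 + 14/3·(t - 2) - 7·(t - 2)² + 7/3·(t - 2)³.
With (t - 2) = 2/3: g(8/3) = 137/81.

1.6914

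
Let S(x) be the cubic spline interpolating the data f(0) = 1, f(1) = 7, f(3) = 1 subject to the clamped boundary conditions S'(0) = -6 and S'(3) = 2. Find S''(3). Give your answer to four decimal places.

19.1667

Let M_i = S''(x_i). Step sizes h_i = 1, 2; slopes of the chords Δ_i = (y_(i+1) - y_i)/h_i = 6, -3.
  1·M_0 + 6·M_1 + 2·M_2 = 6(Δ_1 - Δ_0) = -54
Clamped end conditions give two more equations: 2h_0·M_0 + h_0·M_1 = 6(Δ_0 - S'(0)) = 72 and h_1·M_1 + 2h_1·M_2 = 6(S'(3) - Δ_1) = 30.
Solving the tridiagonal system: M_0 = 143/3, M_1 = -70/3, M_2 = 115/6.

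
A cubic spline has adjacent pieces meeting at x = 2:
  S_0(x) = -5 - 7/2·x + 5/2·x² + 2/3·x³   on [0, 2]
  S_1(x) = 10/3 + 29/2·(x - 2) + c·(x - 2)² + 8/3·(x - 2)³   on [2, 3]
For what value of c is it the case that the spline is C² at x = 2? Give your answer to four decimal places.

6.5000

S_0''(x) = 5 + 4·x, so S_0''(2) = 13. On the right, S_1''(2) = 2c, so c = 13/2.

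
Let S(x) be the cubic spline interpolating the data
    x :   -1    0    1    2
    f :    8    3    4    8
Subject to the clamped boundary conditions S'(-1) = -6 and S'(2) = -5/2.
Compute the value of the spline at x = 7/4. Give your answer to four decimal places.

7.9641

With σ_i denoting the second derivative at x_i, h_i = 1, 1, 1, and Δ_i = (y_(i+1) − y_i)/h_i = -5, 1, 4:
  1·σ_0 + 4·σ_1 + 1·σ_2 = 6(Δ_1 - Δ_0) = 36
  1·σ_1 + 4·σ_2 + 1·σ_3 = 6(Δ_2 - Δ_1) = 18
Clamped end conditions give two more equations: 2h_0·σ_0 + h_0·σ_1 = 6(Δ_0 - S'(-1)) = 6 and h_2·σ_2 + 2h_2·σ_3 = 6(S'(2) - Δ_2) = -39.
Forward elimination and back-substitution give σ_0 = -7/15, σ_1 = 104/15, σ_2 = 131/15, σ_3 = -358/15.
On [1, 2], S(x) = 4 + 76/15·(x - 1) + 131/30·(x - 1)² - 163/30·(x - 1)³.
With (x - 1) = 3/4: S(7/4) = 5097/640.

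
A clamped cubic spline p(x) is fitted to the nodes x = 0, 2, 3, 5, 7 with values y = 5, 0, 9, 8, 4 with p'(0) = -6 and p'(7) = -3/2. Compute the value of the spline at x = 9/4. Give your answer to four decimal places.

1.9636

Let m_i = p''(x_i). Step sizes h_i = 2, 1, 2, 2; slopes of the chords Δ_i = (y_(i+1) - y_i)/h_i = -5/2, 9, -1/2, -2.
  2·m_0 + 6·m_1 + 1·m_2 = 6(Δ_1 - Δ_0) = 69
  1·m_1 + 6·m_2 + 2·m_3 = 6(Δ_2 - Δ_1) = -57
  2·m_2 + 8·m_3 + 2·m_4 = 6(Δ_3 - Δ_2) = -9
Clamped end conditions give two more equations: 2h_0·m_0 + h_0·m_1 = 6(Δ_0 - p'(0)) = 21 and h_3·m_3 + 2h_3·m_4 = 6(p'(7) - Δ_3) = 3.
Solving: m_0 = -453/244, m_1 = 867/61, m_2 = -1533/122, m_3 = 255/122, m_4 = -18/61.
On [2, 3], p(x) = 0 + 1551/244·(x - 2) + 867/122·(x - 2)² - 1089/244·(x - 2)³.
With (x - 2) = 1/4: p(9/4) = 30663/15616.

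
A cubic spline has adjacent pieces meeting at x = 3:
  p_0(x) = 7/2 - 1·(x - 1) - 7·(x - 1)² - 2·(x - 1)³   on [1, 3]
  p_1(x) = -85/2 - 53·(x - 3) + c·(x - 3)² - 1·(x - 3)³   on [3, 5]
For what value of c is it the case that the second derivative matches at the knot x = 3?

-19

p_0''(x) = -14 - 12·(x - 1), so p_0''(3) = -38. On the right, p_1''(3) = 2c, so c = -19.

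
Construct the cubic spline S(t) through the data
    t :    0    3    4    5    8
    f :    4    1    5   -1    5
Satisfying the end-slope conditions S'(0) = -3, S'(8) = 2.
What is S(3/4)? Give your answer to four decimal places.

1.5639

Let σ_i = S''(x_i). Step sizes h_i = 3, 1, 1, 3; slopes of the chords Δ_i = (y_(i+1) - y_i)/h_i = -1, 4, -6, 2.
  3·σ_0 + 8·σ_1 + 1·σ_2 = 6(Δ_1 - Δ_0) = 30
  1·σ_1 + 4·σ_2 + 1·σ_3 = 6(Δ_2 - Δ_1) = -60
  1·σ_2 + 8·σ_3 + 3·σ_4 = 6(Δ_3 - Δ_2) = 48
Clamped end conditions give two more equations: 2h_0·σ_0 + h_0·σ_1 = 6(Δ_0 - S'(0)) = 12 and h_3·σ_3 + 2h_3·σ_4 = 6(S'(8) - Δ_3) = 0.
Solving the tridiagonal system: σ_0 = -69/52, σ_1 = 173/26, σ_2 = -77/4, σ_3 = 269/26, σ_4 = -269/52.
On [0, 3], S(t) = 4 - 3·t - 69/104·t² + 415/936·t³.
With t = 3/4: S(3/4) = 10409/6656.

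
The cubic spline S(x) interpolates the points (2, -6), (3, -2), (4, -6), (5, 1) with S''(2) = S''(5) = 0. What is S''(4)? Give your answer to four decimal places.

20.8000

Let M_i = S''(x_i). Step sizes h_i = 1, 1, 1; slopes of the chords Δ_i = (y_(i+1) - y_i)/h_i = 4, -4, 7.
  1·M_0 + 4·M_1 + 1·M_2 = 6(Δ_1 - Δ_0) = -48
  1·M_1 + 4·M_2 + 1·M_3 = 6(Δ_2 - Δ_1) = 66
Natural end conditions: M_0 = M_3 = 0.
Solving the tridiagonal system: M_0 = 0, M_1 = -86/5, M_2 = 104/5, M_3 = 0.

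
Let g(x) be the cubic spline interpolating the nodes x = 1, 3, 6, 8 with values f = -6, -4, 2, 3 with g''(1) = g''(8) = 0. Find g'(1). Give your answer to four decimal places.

Write M_i for g''(x_i). With h_i = 2, 3, 2 and divided differences Δ_i = 1, 2, 1/2, the continuity of g' gives the tridiagonal system
  2·M_0 + 10·M_1 + 3·M_2 = 6(Δ_1 - Δ_0) = 6
  3·M_1 + 10·M_2 + 2·M_3 = 6(Δ_2 - Δ_1) = -9
Natural end conditions: M_0 = M_3 = 0.
Solving the tridiagonal system: M_0 = 0, M_1 = 87/91, M_2 = -108/91, M_3 = 0.
On [1, 3], g'(x) = b_0 + 2c_0·(x - 1) + 3d_0·(x - 1)² with b_0 = Δ_0 - h_0(2M_0 + M_1)/6 = 62/91, c_0 = M_0/2 = 0, d_0 = (M_1 - M_0)/(6h_0) = 29/364. So g'(1) = 62/91.

0.6813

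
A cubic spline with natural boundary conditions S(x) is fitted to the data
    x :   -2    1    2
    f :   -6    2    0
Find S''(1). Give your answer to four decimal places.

Put M_i = S'' at the i-th knot. Here h = (3, 1) and Δ = (8/3, -2), so the interior equations h_(i-1)·M_(i-1) + 2(h_(i-1)+h_i)·M_i + h_i·M_(i+1) = 6(Δ_i − Δ_(i-1)) read
  3·M_0 + 8·M_1 + 1·M_2 = 6(Δ_1 - Δ_0) = -28
Natural end conditions: M_0 = M_2 = 0.
Solving: M_0 = 0, M_1 = -7/2, M_2 = 0.

-3.5000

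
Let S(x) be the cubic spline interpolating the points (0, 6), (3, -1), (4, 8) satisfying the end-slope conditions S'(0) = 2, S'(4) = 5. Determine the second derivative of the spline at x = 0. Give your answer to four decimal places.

Let M_i = S''(x_i). Step sizes h_i = 3, 1; slopes of the chords Δ_i = (y_(i+1) - y_i)/h_i = -7/3, 9.
  3·M_0 + 8·M_1 + 1·M_2 = 6(Δ_1 - Δ_0) = 68
Clamped end conditions give two more equations: 2h_0·M_0 + h_0·M_1 = 6(Δ_0 - S'(0)) = -26 and h_1·M_1 + 2h_1·M_2 = 6(S'(4) - Δ_1) = -24.
Solving: M_0 = -145/12, M_1 = 31/2, M_2 = -79/4.

-12.0833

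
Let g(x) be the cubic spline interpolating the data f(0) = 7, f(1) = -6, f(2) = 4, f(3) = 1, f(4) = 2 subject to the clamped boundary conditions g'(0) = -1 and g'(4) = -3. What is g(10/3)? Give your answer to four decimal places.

1.1190

Let M_i = g''(x_i). Step sizes h_i = 1, 1, 1, 1; slopes of the chords Δ_i = (y_(i+1) - y_i)/h_i = -13, 10, -3, 1.
  1·M_0 + 4·M_1 + 1·M_2 = 6(Δ_1 - Δ_0) = 138
  1·M_1 + 4·M_2 + 1·M_3 = 6(Δ_2 - Δ_1) = -78
  1·M_2 + 4·M_3 + 1·M_4 = 6(Δ_3 - Δ_2) = 24
Clamped end conditions give two more equations: 2h_0·M_0 + h_0·M_1 = 6(Δ_0 - g'(0)) = -72 and h_3·M_3 + 2h_3·M_4 = 6(g'(4) - Δ_3) = -24.
Solving: M_0 = -1865/28, M_1 = 857/14, M_2 = -161/4, M_3 = 305/14, M_4 = -641/28.
On [3, 4], g(x) = 1 - 137/56·(x - 3) + 305/28·(x - 3)² - 417/56·(x - 3)³.
With (x - 3) = 1/3: g(10/3) = 47/42.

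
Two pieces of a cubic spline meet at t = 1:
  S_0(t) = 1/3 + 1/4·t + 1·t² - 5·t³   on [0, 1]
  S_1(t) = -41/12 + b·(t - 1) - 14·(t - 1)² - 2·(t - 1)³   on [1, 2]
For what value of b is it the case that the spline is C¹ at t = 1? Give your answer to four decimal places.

-12.7500

S_0'(t) = 1/4 + 2·t - 15·t², so S_0'(1) = -51/4. On the right, S_1'(1) = b, so b = -51/4.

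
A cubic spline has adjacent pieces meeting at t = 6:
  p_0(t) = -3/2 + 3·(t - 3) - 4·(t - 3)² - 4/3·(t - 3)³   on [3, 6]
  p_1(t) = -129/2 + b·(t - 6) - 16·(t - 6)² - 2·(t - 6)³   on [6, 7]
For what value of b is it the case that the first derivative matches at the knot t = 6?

-57

p_0'(t) = 3 - 8·(t - 3) - 4·(t - 3)², so p_0'(6) = -57. On the right, p_1'(6) = b, so b = -57.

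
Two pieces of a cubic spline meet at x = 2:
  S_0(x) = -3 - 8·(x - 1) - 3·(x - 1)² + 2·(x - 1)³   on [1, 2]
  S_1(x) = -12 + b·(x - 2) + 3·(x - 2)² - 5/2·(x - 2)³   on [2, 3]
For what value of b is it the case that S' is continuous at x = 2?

-8

S_0'(x) = -8 - 6·(x - 1) + 6·(x - 1)², so S_0'(2) = -8. On the right, S_1'(2) = b, so b = -8.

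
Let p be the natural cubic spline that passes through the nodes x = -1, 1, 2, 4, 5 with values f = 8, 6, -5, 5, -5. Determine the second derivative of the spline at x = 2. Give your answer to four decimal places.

Write σ_i for p''(x_i). With h_i = 2, 1, 2, 1 and divided differences Δ_i = -1, -11, 5, -10, the continuity of p' gives the tridiagonal system
  2·σ_0 + 6·σ_1 + 1·σ_2 = 6(Δ_1 - Δ_0) = -60
  1·σ_1 + 6·σ_2 + 2·σ_3 = 6(Δ_2 - Δ_1) = 96
  2·σ_2 + 6·σ_3 + 1·σ_4 = 6(Δ_3 - Δ_2) = -90
Natural end conditions: σ_0 = σ_4 = 0.
Hence σ_0 = 0, σ_1 = -446/31, σ_2 = 816/31, σ_3 = -737/31, σ_4 = 0.

26.3226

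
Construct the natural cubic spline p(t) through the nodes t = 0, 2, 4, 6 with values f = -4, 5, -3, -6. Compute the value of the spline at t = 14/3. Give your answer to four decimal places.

-4.9136

Put m_i = p'' at the i-th knot. Here h = (2, 2, 2) and Δ = (9/2, -4, -3/2), so the interior equations h_(i-1)·m_(i-1) + 2(h_(i-1)+h_i)·m_i + h_i·m_(i+1) = 6(Δ_i − Δ_(i-1)) read
  2·m_0 + 8·m_1 + 2·m_2 = 6(Δ_1 - Δ_0) = -51
  2·m_1 + 8·m_2 + 2·m_3 = 6(Δ_2 - Δ_1) = 15
Natural end conditions: m_0 = m_3 = 0.
Solving the tridiagonal system: m_0 = 0, m_1 = -73/10, m_2 = 37/10, m_3 = 0.
On [4, 6], p(t) = -3 - 119/30·(t - 4) + 37/20·(t - 4)² - 37/120·(t - 4)³.
With (t - 4) = 2/3: p(14/3) = -398/81.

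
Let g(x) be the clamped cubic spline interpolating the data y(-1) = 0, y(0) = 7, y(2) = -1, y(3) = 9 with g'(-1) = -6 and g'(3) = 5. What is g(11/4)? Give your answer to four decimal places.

6.9835

Put M_i = g'' at the i-th knot. Here h = (1, 2, 1) and Δ = (7, -4, 10), so the interior equations h_(i-1)·M_(i-1) + 2(h_(i-1)+h_i)·M_i + h_i·M_(i+1) = 6(Δ_i − Δ_(i-1)) read
  1·M_0 + 6·M_1 + 2·M_2 = 6(Δ_1 - Δ_0) = -66
  2·M_1 + 6·M_2 + 1·M_3 = 6(Δ_2 - Δ_1) = 84
Clamped end conditions give two more equations: 2h_0·M_0 + h_0·M_1 = 6(Δ_0 - g'(-1)) = 78 and h_2·M_2 + 2h_2·M_3 = 6(g'(3) - Δ_2) = -30.
Solving the tridiagonal system: M_0 = 1882/35, M_1 = -1034/35, M_2 = 1006/35, M_3 = -1028/35.
On [2, 3], g(x) = -1 + 186/35·(x - 2) + 503/35·(x - 2)² - 339/35·(x - 2)³.
With (x - 2) = 3/4: g(11/4) = 15643/2240.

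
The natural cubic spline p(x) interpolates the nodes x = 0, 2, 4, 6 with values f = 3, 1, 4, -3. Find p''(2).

Write σ_i for p''(x_i). With h_i = 2, 2, 2 and divided differences Δ_i = -1, 3/2, -7/2, the continuity of p' gives the tridiagonal system
  2·σ_0 + 8·σ_1 + 2·σ_2 = 6(Δ_1 - Δ_0) = 15
  2·σ_1 + 8·σ_2 + 2·σ_3 = 6(Δ_2 - Δ_1) = -30
Natural end conditions: σ_0 = σ_3 = 0.
Solving: σ_0 = 0, σ_1 = 3, σ_2 = -9/2, σ_3 = 0.

3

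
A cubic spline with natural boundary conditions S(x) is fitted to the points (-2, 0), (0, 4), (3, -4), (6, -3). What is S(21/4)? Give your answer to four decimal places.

-4.0861

With M_i denoting the second derivative at x_i, h_i = 2, 3, 3, and Δ_i = (y_(i+1) − y_i)/h_i = 2, -8/3, 1/3:
  2·M_0 + 10·M_1 + 3·M_2 = 6(Δ_1 - Δ_0) = -28
  3·M_1 + 12·M_2 + 3·M_3 = 6(Δ_2 - Δ_1) = 18
Natural end conditions: M_0 = M_3 = 0.
Hence M_0 = 0, M_1 = -130/37, M_2 = 88/37, M_3 = 0.
On [3, 6], S(x) = -4 - 227/111·(x - 3) + 44/37·(x - 3)² - 44/333·(x - 3)³.
With (x - 3) = 9/4: S(21/4) = -2419/592.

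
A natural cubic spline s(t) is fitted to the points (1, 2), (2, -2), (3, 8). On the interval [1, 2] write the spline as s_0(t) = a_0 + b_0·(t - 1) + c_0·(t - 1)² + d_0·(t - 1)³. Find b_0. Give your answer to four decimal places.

With m_i denoting the second derivative at x_i, h_i = 1, 1, and Δ_i = (y_(i+1) − y_i)/h_i = -4, 10:
  1·m_0 + 4·m_1 + 1·m_2 = 6(Δ_1 - Δ_0) = 84
Natural end conditions: m_0 = m_2 = 0.
Forward elimination and back-substitution give m_0 = 0, m_1 = 21, m_2 = 0.
On [1, 2], with s_0(t) = a_0 + b_0·(t - 1) + c_0·(t - 1)² + d_0·(t - 1)³: c_0 = m_0/2 = 0, d_0 = (m_1 - m_0)/(6h_0) = 7/2, b_0 = Δ_0 - h_0(2m_0 + m_1)/6 = -15/2.

-7.5000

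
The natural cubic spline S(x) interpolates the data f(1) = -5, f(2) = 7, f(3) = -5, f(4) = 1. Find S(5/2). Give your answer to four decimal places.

1.4500

Let M_i = S''(x_i). Step sizes h_i = 1, 1, 1; slopes of the chords Δ_i = (y_(i+1) - y_i)/h_i = 12, -12, 6.
  1·M_0 + 4·M_1 + 1·M_2 = 6(Δ_1 - Δ_0) = -144
  1·M_1 + 4·M_2 + 1·M_3 = 6(Δ_2 - Δ_1) = 108
Natural end conditions: M_0 = M_3 = 0.
Hence M_0 = 0, M_1 = -228/5, M_2 = 192/5, M_3 = 0.
On [2, 3], S(x) = 7 - 16/5·(x - 2) - 114/5·(x - 2)² + 14·(x - 2)³.
With (x - 2) = 1/2: S(5/2) = 29/20.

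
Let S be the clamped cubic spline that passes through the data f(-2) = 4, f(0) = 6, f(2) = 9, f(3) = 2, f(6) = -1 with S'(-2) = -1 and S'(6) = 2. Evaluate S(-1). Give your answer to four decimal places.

Let M_i = S''(x_i). Step sizes h_i = 2, 2, 1, 3; slopes of the chords Δ_i = (y_(i+1) - y_i)/h_i = 1, 3/2, -7, -1.
  2·M_0 + 8·M_1 + 2·M_2 = 6(Δ_1 - Δ_0) = 3
  2·M_1 + 6·M_2 + 1·M_3 = 6(Δ_2 - Δ_1) = -51
  1·M_2 + 8·M_3 + 3·M_4 = 6(Δ_3 - Δ_2) = 36
Clamped end conditions give two more equations: 2h_0·M_0 + h_0·M_1 = 6(Δ_0 - S'(-2)) = 12 and h_3·M_3 + 2h_3·M_4 = 6(S'(6) - Δ_3) = 18.
Hence M_0 = 279/160, M_1 = 201/80, M_2 = -1647/160, M_3 = 459/80, M_4 = 21/160.
On [-2, 0], S(x) = 4 - 1·(x + 2) + 279/320·(x + 2)² + 41/640·(x + 2)³.
With (x + 2) = 1: S(-1) = 2519/640.

3.9359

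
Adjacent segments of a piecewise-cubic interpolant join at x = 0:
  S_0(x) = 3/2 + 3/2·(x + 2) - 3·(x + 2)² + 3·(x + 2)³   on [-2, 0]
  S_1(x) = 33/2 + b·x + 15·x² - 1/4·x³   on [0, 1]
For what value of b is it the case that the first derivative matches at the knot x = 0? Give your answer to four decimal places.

25.5000

S_0'(x) = 3/2 - 6·(x + 2) + 9·(x + 2)², so S_0'(0) = 51/2. On the right, S_1'(0) = b, so b = 51/2.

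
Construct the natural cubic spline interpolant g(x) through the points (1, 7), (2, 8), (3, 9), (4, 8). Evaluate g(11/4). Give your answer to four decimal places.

With M_i denoting the second derivative at x_i, h_i = 1, 1, 1, and Δ_i = (y_(i+1) − y_i)/h_i = 1, 1, -1:
  1·M_0 + 4·M_1 + 1·M_2 = 6(Δ_1 - Δ_0) = 0
  1·M_1 + 4·M_2 + 1·M_3 = 6(Δ_2 - Δ_1) = -12
Natural end conditions: M_0 = M_3 = 0.
Forward elimination and back-substitution give M_0 = 0, M_1 = 4/5, M_2 = -16/5, M_3 = 0.
On [2, 3], g(x) = 8 + 19/15·(x - 2) + 2/5·(x - 2)² - 2/3·(x - 2)³.
With (x - 2) = 3/4: g(11/4) = 1423/160.

8.8938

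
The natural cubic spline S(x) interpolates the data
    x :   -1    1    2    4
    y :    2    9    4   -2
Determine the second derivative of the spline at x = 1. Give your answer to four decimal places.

-9.0857

With M_i denoting the second derivative at x_i, h_i = 2, 1, 2, and Δ_i = (y_(i+1) − y_i)/h_i = 7/2, -5, -3:
  2·M_0 + 6·M_1 + 1·M_2 = 6(Δ_1 - Δ_0) = -51
  1·M_1 + 6·M_2 + 2·M_3 = 6(Δ_2 - Δ_1) = 12
Natural end conditions: M_0 = M_3 = 0.
Solving: M_0 = 0, M_1 = -318/35, M_2 = 123/35, M_3 = 0.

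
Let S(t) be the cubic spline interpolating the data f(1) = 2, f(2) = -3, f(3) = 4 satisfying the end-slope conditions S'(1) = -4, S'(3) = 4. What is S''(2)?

28

Let M_i = S''(x_i). Step sizes h_i = 1, 1; slopes of the chords Δ_i = (y_(i+1) - y_i)/h_i = -5, 7.
  1·M_0 + 4·M_1 + 1·M_2 = 6(Δ_1 - Δ_0) = 72
Clamped end conditions give two more equations: 2h_0·M_0 + h_0·M_1 = 6(Δ_0 - S'(1)) = -6 and h_1·M_1 + 2h_1·M_2 = 6(S'(3) - Δ_1) = -18.
Solving the tridiagonal system: M_0 = -17, M_1 = 28, M_2 = -23.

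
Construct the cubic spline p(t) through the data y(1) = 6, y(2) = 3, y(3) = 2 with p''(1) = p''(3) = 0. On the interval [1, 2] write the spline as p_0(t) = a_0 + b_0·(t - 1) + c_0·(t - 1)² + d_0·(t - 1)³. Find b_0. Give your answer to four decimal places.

-3.5000

Put M_i = p'' at the i-th knot. Here h = (1, 1) and Δ = (-3, -1), so the interior equations h_(i-1)·M_(i-1) + 2(h_(i-1)+h_i)·M_i + h_i·M_(i+1) = 6(Δ_i − Δ_(i-1)) read
  1·M_0 + 4·M_1 + 1·M_2 = 6(Δ_1 - Δ_0) = 12
Natural end conditions: M_0 = M_2 = 0.
Solving: M_0 = 0, M_1 = 3, M_2 = 0.
On [1, 2], with p_0(t) = a_0 + b_0·(t - 1) + c_0·(t - 1)² + d_0·(t - 1)³: c_0 = M_0/2 = 0, d_0 = (M_1 - M_0)/(6h_0) = 1/2, b_0 = Δ_0 - h_0(2M_0 + M_1)/6 = -7/2.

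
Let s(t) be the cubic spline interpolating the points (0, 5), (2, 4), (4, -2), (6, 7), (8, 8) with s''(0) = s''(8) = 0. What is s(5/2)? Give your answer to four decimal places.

Put M_i = s'' at the i-th knot. Here h = (2, 2, 2, 2) and Δ = (-1/2, -3, 9/2, 1/2), so the interior equations h_(i-1)·M_(i-1) + 2(h_(i-1)+h_i)·M_i + h_i·M_(i+1) = 6(Δ_i − Δ_(i-1)) read
  2·M_0 + 8·M_1 + 2·M_2 = 6(Δ_1 - Δ_0) = -15
  2·M_1 + 8·M_2 + 2·M_3 = 6(Δ_2 - Δ_1) = 45
  2·M_2 + 8·M_3 + 2·M_4 = 6(Δ_3 - Δ_2) = -24
Natural end conditions: M_0 = M_4 = 0.
Hence M_0 = 0, M_1 = -429/112, M_2 = 219/28, M_3 = -555/112, M_4 = 0.
On [2, 4], s(t) = 4 - 171/56·(t - 2) - 429/224·(t - 2)² + 435/448·(t - 2)³.
With (t - 2) = 1/2: s(5/2) = 7583/3584.

2.1158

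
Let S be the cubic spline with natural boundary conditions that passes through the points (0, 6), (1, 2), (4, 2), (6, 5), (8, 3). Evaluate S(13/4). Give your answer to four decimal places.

With M_i denoting the second derivative at x_i, h_i = 1, 3, 2, 2, and Δ_i = (y_(i+1) − y_i)/h_i = -4, 0, 3/2, -1:
  1·M_0 + 8·M_1 + 3·M_2 = 6(Δ_1 - Δ_0) = 24
  3·M_1 + 10·M_2 + 2·M_3 = 6(Δ_2 - Δ_1) = 9
  2·M_2 + 8·M_3 + 2·M_4 = 6(Δ_3 - Δ_2) = -15
Natural end conditions: M_0 = M_4 = 0.
Solving the tridiagonal system: M_0 = 0, M_1 = 759/268, M_2 = 30/67, M_3 = -1065/536, M_4 = 0.
On [1, 4], S(t) = 2 - 819/268·(t - 1) + 759/536·(t - 1)² - 71/536·(t - 1)³.
With (t - 1) = 9/4: S(13/4) = 26893/34304.

0.7840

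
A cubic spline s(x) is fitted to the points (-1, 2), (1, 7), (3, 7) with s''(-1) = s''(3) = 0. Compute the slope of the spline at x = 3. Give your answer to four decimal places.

Let m_i = s''(x_i). Step sizes h_i = 2, 2; slopes of the chords Δ_i = (y_(i+1) - y_i)/h_i = 5/2, 0.
  2·m_0 + 8·m_1 + 2·m_2 = 6(Δ_1 - Δ_0) = -15
Natural end conditions: m_0 = m_2 = 0.
Forward elimination and back-substitution give m_0 = 0, m_1 = -15/8, m_2 = 0.
On [1, 3], s'(x) = b_1 + 2c_1·(x - 1) + 3d_1·(x - 1)² with b_1 = Δ_1 - h_1(2m_1 + m_2)/6 = 5/4, c_1 = m_1/2 = -15/16, d_1 = (m_2 - m_1)/(6h_1) = 5/32. So s'(3) = -5/8.

-0.6250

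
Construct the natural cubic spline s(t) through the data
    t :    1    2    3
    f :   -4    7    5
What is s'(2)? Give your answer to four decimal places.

4.5000

Put M_i = s'' at the i-th knot. Here h = (1, 1) and Δ = (11, -2), so the interior equations h_(i-1)·M_(i-1) + 2(h_(i-1)+h_i)·M_i + h_i·M_(i+1) = 6(Δ_i − Δ_(i-1)) read
  1·M_0 + 4·M_1 + 1·M_2 = 6(Δ_1 - Δ_0) = -78
Natural end conditions: M_0 = M_2 = 0.
Forward elimination and back-substitution give M_0 = 0, M_1 = -39/2, M_2 = 0.
On [2, 3], s'(t) = b_1 + 2c_1·(t - 2) + 3d_1·(t - 2)² with b_1 = Δ_1 - h_1(2M_1 + M_2)/6 = 9/2, c_1 = M_1/2 = -39/4, d_1 = (M_2 - M_1)/(6h_1) = 13/4. So s'(2) = 9/2.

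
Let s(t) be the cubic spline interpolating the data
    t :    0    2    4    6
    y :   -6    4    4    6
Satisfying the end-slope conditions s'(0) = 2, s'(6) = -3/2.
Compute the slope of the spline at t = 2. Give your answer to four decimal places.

3.1667

Put m_i = s'' at the i-th knot. Here h = (2, 2, 2) and Δ = (5, 0, 1), so the interior equations h_(i-1)·m_(i-1) + 2(h_(i-1)+h_i)·m_i + h_i·m_(i+1) = 6(Δ_i − Δ_(i-1)) read
  2·m_0 + 8·m_1 + 2·m_2 = 6(Δ_1 - Δ_0) = -30
  2·m_1 + 8·m_2 + 2·m_3 = 6(Δ_2 - Δ_1) = 6
Clamped end conditions give two more equations: 2h_0·m_0 + h_0·m_1 = 6(Δ_0 - s'(0)) = 18 and h_2·m_2 + 2h_2·m_3 = 6(s'(6) - Δ_2) = -15.
Hence m_0 = 47/6, m_1 = -20/3, m_2 = 23/6, m_3 = -17/3.
On [2, 4], s'(t) = b_1 + 2c_1·(t - 2) + 3d_1·(t - 2)² with b_1 = Δ_1 - h_1(2m_1 + m_2)/6 = 19/6, c_1 = m_1/2 = -10/3, d_1 = (m_2 - m_1)/(6h_1) = 7/8. So s'(2) = 19/6.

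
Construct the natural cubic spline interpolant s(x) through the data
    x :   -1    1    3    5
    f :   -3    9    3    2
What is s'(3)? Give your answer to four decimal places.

-3.0333

Write M_i for s''(x_i). With h_i = 2, 2, 2 and divided differences Δ_i = 6, -3, -1/2, the continuity of s' gives the tridiagonal system
  2·M_0 + 8·M_1 + 2·M_2 = 6(Δ_1 - Δ_0) = -54
  2·M_1 + 8·M_2 + 2·M_3 = 6(Δ_2 - Δ_1) = 15
Natural end conditions: M_0 = M_3 = 0.
Forward elimination and back-substitution give M_0 = 0, M_1 = -77/10, M_2 = 19/5, M_3 = 0.
On [3, 5], s'(x) = b_2 + 2c_2·(x - 3) + 3d_2·(x - 3)² with b_2 = Δ_2 - h_2(2M_2 + M_3)/6 = -91/30, c_2 = M_2/2 = 19/10, d_2 = (M_3 - M_2)/(6h_2) = -19/60. So s'(3) = -91/30.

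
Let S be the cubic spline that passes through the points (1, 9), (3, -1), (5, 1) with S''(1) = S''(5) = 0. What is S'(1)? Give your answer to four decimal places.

-6.5000

Let m_i = S''(x_i). Step sizes h_i = 2, 2; slopes of the chords Δ_i = (y_(i+1) - y_i)/h_i = -5, 1.
  2·m_0 + 8·m_1 + 2·m_2 = 6(Δ_1 - Δ_0) = 36
Natural end conditions: m_0 = m_2 = 0.
Solving: m_0 = 0, m_1 = 9/2, m_2 = 0.
On [1, 3], S'(x) = b_0 + 2c_0·(x - 1) + 3d_0·(x - 1)² with b_0 = Δ_0 - h_0(2m_0 + m_1)/6 = -13/2, c_0 = m_0/2 = 0, d_0 = (m_1 - m_0)/(6h_0) = 3/8. So S'(1) = -13/2.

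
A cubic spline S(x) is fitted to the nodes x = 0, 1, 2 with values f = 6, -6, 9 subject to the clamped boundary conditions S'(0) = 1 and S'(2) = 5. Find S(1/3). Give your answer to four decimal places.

Let M_i = S''(x_i). Step sizes h_i = 1, 1; slopes of the chords Δ_i = (y_(i+1) - y_i)/h_i = -12, 15.
  1·M_0 + 4·M_1 + 1·M_2 = 6(Δ_1 - Δ_0) = 162
Clamped end conditions give two more equations: 2h_0·M_0 + h_0·M_1 = 6(Δ_0 - S'(0)) = -78 and h_1·M_1 + 2h_1·M_2 = 6(S'(2) - Δ_1) = -60.
Forward elimination and back-substitution give M_0 = -155/2, M_1 = 77, M_2 = -137/2.
On [0, 1], S(x) = 6 + 1·x - 155/4·x² + 103/4·x³.
With x = 1/3: S(1/3) = 161/54.

2.9815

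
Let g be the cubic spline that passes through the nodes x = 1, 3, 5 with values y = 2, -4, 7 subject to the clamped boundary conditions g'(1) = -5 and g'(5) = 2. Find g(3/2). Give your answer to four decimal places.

With M_i denoting the second derivative at x_i, h_i = 2, 2, and Δ_i = (y_(i+1) − y_i)/h_i = -3, 11/2:
  2·M_0 + 8·M_1 + 2·M_2 = 6(Δ_1 - Δ_0) = 51
Clamped end conditions give two more equations: 2h_0·M_0 + h_0·M_1 = 6(Δ_0 - g'(1)) = 12 and h_1·M_1 + 2h_1·M_2 = 6(g'(5) - Δ_1) = -21.
Solving the tridiagonal system: M_0 = -13/8, M_1 = 37/4, M_2 = -79/8.
On [1, 3], g(x) = 2 - 5·(x - 1) - 13/16·(x - 1)² + 29/32·(x - 1)³.
With (x - 1) = 1/2: g(3/2) = -151/256.

-0.5898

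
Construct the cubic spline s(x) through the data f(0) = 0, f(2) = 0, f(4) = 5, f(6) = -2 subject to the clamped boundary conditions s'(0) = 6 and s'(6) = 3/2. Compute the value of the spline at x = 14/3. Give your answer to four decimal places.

Put σ_i = s'' at the i-th knot. Here h = (2, 2, 2) and Δ = (0, 5/2, -7/2), so the interior equations h_(i-1)·σ_(i-1) + 2(h_(i-1)+h_i)·σ_i + h_i·σ_(i+1) = 6(Δ_i − Δ_(i-1)) read
  2·σ_0 + 8·σ_1 + 2·σ_2 = 6(Δ_1 - Δ_0) = 15
  2·σ_1 + 8·σ_2 + 2·σ_3 = 6(Δ_2 - Δ_1) = -36
Clamped end conditions give two more equations: 2h_0·σ_0 + h_0·σ_1 = 6(Δ_0 - s'(0)) = -36 and h_2·σ_2 + 2h_2·σ_3 = 6(s'(6) - Δ_2) = 30.
Solving the tridiagonal system: σ_0 = -127/10, σ_1 = 37/5, σ_2 = -47/5, σ_3 = 61/5.
On [4, 6], s(x) = 5 - 13/10·(x - 4) - 47/10·(x - 4)² + 9/5·(x - 4)³.
With (x - 4) = 2/3: s(14/3) = 116/45.

2.5778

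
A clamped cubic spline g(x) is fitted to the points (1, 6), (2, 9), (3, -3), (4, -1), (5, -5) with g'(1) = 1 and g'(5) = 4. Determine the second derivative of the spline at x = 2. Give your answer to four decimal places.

Put σ_i = g'' at the i-th knot. Here h = (1, 1, 1, 1) and Δ = (3, -12, 2, -4), so the interior equations h_(i-1)·σ_(i-1) + 2(h_(i-1)+h_i)·σ_i + h_i·σ_(i+1) = 6(Δ_i − Δ_(i-1)) read
  1·σ_0 + 4·σ_1 + 1·σ_2 = 6(Δ_1 - Δ_0) = -90
  1·σ_1 + 4·σ_2 + 1·σ_3 = 6(Δ_2 - Δ_1) = 84
  1·σ_2 + 4·σ_3 + 1·σ_4 = 6(Δ_3 - Δ_2) = -36
Clamped end conditions give two more equations: 2h_0·σ_0 + h_0·σ_1 = 6(Δ_0 - g'(1)) = 12 and h_3·σ_3 + 2h_3·σ_4 = 6(g'(5) - Δ_3) = 48.
Forward elimination and back-substitution give σ_0 = 351/14, σ_1 = -267/7, σ_2 = 75/2, σ_3 = -195/7, σ_4 = 531/14.

-38.1429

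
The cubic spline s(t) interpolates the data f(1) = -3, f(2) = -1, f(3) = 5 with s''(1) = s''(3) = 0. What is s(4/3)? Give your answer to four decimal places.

With M_i denoting the second derivative at x_i, h_i = 1, 1, and Δ_i = (y_(i+1) − y_i)/h_i = 2, 6:
  1·M_0 + 4·M_1 + 1·M_2 = 6(Δ_1 - Δ_0) = 24
Natural end conditions: M_0 = M_2 = 0.
Solving the tridiagonal system: M_0 = 0, M_1 = 6, M_2 = 0.
On [1, 2], s(t) = -3 + 1·(t - 1) + 0·(t - 1)² + 1·(t - 1)³.
With (t - 1) = 1/3: s(4/3) = -71/27.

-2.6296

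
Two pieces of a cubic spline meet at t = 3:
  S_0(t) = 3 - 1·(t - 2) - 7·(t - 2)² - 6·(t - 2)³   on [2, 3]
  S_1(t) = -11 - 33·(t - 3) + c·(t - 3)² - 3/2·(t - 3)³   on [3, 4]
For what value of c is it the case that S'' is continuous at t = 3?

-25

S_0''(t) = -14 - 36·(t - 2), so S_0''(3) = -50. On the right, S_1''(3) = 2c, so c = -25.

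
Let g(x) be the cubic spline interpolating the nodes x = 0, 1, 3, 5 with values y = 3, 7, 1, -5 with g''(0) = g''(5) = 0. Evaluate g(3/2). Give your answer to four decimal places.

Let m_i = g''(x_i). Step sizes h_i = 1, 2, 2; slopes of the chords Δ_i = (y_(i+1) - y_i)/h_i = 4, -3, -3.
  1·m_0 + 6·m_1 + 2·m_2 = 6(Δ_1 - Δ_0) = -42
  2·m_1 + 8·m_2 + 2·m_3 = 6(Δ_2 - Δ_1) = 0
Natural end conditions: m_0 = m_3 = 0.
Solving: m_0 = 0, m_1 = -84/11, m_2 = 21/11, m_3 = 0.
On [1, 3], g(x) = 7 + 16/11·(x - 1) - 42/11·(x - 1)² + 35/44·(x - 1)³.
With (x - 1) = 1/2: g(3/2) = 2419/352.

6.8722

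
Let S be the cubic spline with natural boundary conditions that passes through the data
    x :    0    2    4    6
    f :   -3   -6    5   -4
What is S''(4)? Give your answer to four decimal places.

-9.4000

Put M_i = S'' at the i-th knot. Here h = (2, 2, 2) and Δ = (-3/2, 11/2, -9/2), so the interior equations h_(i-1)·M_(i-1) + 2(h_(i-1)+h_i)·M_i + h_i·M_(i+1) = 6(Δ_i − Δ_(i-1)) read
  2·M_0 + 8·M_1 + 2·M_2 = 6(Δ_1 - Δ_0) = 42
  2·M_1 + 8·M_2 + 2·M_3 = 6(Δ_2 - Δ_1) = -60
Natural end conditions: M_0 = M_3 = 0.
Hence M_0 = 0, M_1 = 38/5, M_2 = -47/5, M_3 = 0.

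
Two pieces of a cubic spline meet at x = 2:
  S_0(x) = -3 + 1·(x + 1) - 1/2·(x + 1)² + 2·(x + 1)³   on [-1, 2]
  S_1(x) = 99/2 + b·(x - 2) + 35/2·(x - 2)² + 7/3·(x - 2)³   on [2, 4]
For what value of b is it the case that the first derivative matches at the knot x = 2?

52

S_0'(x) = 1 - 1·(x + 1) + 6·(x + 1)², so S_0'(2) = 52. On the right, S_1'(2) = b, so b = 52.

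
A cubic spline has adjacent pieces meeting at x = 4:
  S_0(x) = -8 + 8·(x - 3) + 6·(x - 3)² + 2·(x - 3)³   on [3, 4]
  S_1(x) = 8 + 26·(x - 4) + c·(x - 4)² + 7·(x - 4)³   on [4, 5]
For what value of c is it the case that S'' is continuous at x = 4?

12

S_0''(x) = 12 + 12·(x - 3), so S_0''(4) = 24. On the right, S_1''(4) = 2c, so c = 12.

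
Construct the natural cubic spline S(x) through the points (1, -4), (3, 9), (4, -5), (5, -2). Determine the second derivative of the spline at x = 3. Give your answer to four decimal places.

Let M_i = S''(x_i). Step sizes h_i = 2, 1, 1; slopes of the chords Δ_i = (y_(i+1) - y_i)/h_i = 13/2, -14, 3.
  2·M_0 + 6·M_1 + 1·M_2 = 6(Δ_1 - Δ_0) = -123
  1·M_1 + 4·M_2 + 1·M_3 = 6(Δ_2 - Δ_1) = 102
Natural end conditions: M_0 = M_3 = 0.
Forward elimination and back-substitution give M_0 = 0, M_1 = -594/23, M_2 = 735/23, M_3 = 0.

-25.8261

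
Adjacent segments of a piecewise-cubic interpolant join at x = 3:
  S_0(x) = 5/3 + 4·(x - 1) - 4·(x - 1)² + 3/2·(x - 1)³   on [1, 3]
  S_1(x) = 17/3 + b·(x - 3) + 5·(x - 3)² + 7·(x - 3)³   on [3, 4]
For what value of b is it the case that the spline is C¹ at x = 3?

6

S_0'(x) = 4 - 8·(x - 1) + 9/2·(x - 1)², so S_0'(3) = 6. On the right, S_1'(3) = b, so b = 6.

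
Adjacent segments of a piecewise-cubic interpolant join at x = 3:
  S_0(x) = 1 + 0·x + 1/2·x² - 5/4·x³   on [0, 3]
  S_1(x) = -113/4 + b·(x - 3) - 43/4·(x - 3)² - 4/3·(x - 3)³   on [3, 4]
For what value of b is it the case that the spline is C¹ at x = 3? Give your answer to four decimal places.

-30.7500

S_0'(x) = 0 + 1·x - 15/4·x², so S_0'(3) = -123/4. On the right, S_1'(3) = b, so b = -123/4.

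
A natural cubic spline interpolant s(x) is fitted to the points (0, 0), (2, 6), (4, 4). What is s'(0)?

With σ_i denoting the second derivative at x_i, h_i = 2, 2, and Δ_i = (y_(i+1) − y_i)/h_i = 3, -1:
  2·σ_0 + 8·σ_1 + 2·σ_2 = 6(Δ_1 - Δ_0) = -24
Natural end conditions: σ_0 = σ_2 = 0.
Solving the tridiagonal system: σ_0 = 0, σ_1 = -3, σ_2 = 0.
On [0, 2], s'(x) = b_0 + 2c_0·x + 3d_0·x² with b_0 = Δ_0 - h_0(2σ_0 + σ_1)/6 = 4, c_0 = σ_0/2 = 0, d_0 = (σ_1 - σ_0)/(6h_0) = -1/4. So s'(0) = 4.

4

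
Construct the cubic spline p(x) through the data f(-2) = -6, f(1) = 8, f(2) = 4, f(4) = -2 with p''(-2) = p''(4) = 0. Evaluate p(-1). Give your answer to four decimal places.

1.6738

Let σ_i = p''(x_i). Step sizes h_i = 3, 1, 2; slopes of the chords Δ_i = (y_(i+1) - y_i)/h_i = 14/3, -4, -3.
  3·σ_0 + 8·σ_1 + 1·σ_2 = 6(Δ_1 - Δ_0) = -52
  1·σ_1 + 6·σ_2 + 2·σ_3 = 6(Δ_2 - Δ_1) = 6
Natural end conditions: σ_0 = σ_3 = 0.
Hence σ_0 = 0, σ_1 = -318/47, σ_2 = 100/47, σ_3 = 0.
On [-2, 1], p(x) = -6 + 1135/141·(x + 2) + 0·(x + 2)² - 53/141·(x + 2)³.
With (x + 2) = 1: p(-1) = 236/141.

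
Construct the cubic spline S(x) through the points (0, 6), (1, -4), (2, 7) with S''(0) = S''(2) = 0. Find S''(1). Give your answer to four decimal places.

With M_i denoting the second derivative at x_i, h_i = 1, 1, and Δ_i = (y_(i+1) − y_i)/h_i = -10, 11:
  1·M_0 + 4·M_1 + 1·M_2 = 6(Δ_1 - Δ_0) = 126
Natural end conditions: M_0 = M_2 = 0.
Hence M_0 = 0, M_1 = 63/2, M_2 = 0.

31.5000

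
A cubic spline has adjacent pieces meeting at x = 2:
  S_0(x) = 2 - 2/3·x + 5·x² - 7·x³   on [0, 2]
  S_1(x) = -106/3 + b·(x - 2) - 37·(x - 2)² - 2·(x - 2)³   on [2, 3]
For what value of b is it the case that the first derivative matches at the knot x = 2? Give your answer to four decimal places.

-64.6667

S_0'(x) = -2/3 + 10·x - 21·x², so S_0'(2) = -194/3. On the right, S_1'(2) = b, so b = -194/3.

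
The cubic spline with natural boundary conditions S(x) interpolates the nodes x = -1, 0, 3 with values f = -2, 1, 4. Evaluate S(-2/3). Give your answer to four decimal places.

Write M_i for S''(x_i). With h_i = 1, 3 and divided differences Δ_i = 3, 1, the continuity of S' gives the tridiagonal system
  1·M_0 + 8·M_1 + 3·M_2 = 6(Δ_1 - Δ_0) = -12
Natural end conditions: M_0 = M_2 = 0.
Solving the tridiagonal system: M_0 = 0, M_1 = -3/2, M_2 = 0.
On [-1, 0], S(x) = -2 + 13/4·(x + 1) + 0·(x + 1)² - 1/4·(x + 1)³.
With (x + 1) = 1/3: S(-2/3) = -25/27.

-0.9259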